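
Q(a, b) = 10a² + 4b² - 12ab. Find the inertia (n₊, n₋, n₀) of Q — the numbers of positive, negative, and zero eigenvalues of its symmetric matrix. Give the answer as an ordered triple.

The associated matrix is A = [[10, -6], [-6, 4]].
Row-reducing A symmetrically gives the diagonal entries 10, 2/5.
That gives 2 positive pivots.

(2, 0, 0)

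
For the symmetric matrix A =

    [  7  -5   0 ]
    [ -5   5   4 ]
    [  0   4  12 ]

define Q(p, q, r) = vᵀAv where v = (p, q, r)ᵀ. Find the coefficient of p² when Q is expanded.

7

The coefficient of p² is the diagonal entry A[1,1] = 7.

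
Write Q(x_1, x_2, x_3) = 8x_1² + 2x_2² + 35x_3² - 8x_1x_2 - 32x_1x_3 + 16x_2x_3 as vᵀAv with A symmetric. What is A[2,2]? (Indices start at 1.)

The coefficient of x_2² in Q is 2, and that is exactly A[2,2].

2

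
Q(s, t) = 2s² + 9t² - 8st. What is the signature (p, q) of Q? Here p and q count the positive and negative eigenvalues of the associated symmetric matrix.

(2, 0)

The associated matrix is A = [[2, -4], [-4, 9]].
Symmetric row and column elimination reduces A to a congruent diagonal form with pivots 2, 1.
Counting signs: 2 positive.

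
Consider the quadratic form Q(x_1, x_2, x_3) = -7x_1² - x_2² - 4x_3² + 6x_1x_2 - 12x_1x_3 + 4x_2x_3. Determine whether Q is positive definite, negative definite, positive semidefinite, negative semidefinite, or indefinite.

indefinite

The symmetric matrix is A = [[-7, 3, -6], [3, -1, 2], [-6, 2, -4]].
Congruent diagonalization of A (simultaneous row and column reduction) yields pivots -7, 2/7, 0.
That gives 1 positive, 1 negative, 1 zero pivots.
Hence Q is indefinite.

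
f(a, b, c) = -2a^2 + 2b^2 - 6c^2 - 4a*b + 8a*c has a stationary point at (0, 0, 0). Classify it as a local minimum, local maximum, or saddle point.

The Hessian at the origin is H = [[-4, -4, 8], [-4, 4, 0], [8, 0, -12]].
Applying the same elementary operations to the rows and columns of H produces a congruent diagonal matrix with entries -4, 8, -4.
So there are 1 positive, 2 negative pivots.
H is indefinite, so the origin is a saddle point.

saddle point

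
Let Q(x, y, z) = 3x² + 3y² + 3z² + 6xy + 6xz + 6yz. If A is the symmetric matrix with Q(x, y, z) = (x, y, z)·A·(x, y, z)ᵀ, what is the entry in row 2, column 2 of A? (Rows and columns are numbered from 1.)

The coefficient of y² in Q is 3, and that is exactly A[2,2].

3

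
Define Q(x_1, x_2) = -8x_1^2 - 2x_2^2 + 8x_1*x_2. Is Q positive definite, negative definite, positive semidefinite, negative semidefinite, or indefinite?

The symmetric matrix of Q is [[-8, 4], [4, -2]].
For the 2×2 matrix [[-8, 4], [4, -2]]: det = -8·-2 − (4)² = 0, trace = -10.
det = 0 so one eigenvalue is zero; the form is semidefinite with the sign of the trace.

negative semidefinite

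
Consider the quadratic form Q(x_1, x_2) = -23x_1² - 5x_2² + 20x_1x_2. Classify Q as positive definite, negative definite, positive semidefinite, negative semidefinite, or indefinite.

negative definite

The symmetric matrix is A = [[-23, 10], [10, -5]].
An LDLᵀ factorisation of A has diagonal entries -23, -15/23.
That gives 2 negative pivots.
Hence Q is negative definite.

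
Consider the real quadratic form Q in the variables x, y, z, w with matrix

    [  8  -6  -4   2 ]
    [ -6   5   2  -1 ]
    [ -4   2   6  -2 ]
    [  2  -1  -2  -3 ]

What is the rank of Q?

4

Row-reducing A symmetrically gives the diagonal entries 8, 1/2, 2, -4.
Counting signs: 3 positive, 1 negative.
The rank is the number of nonzero pivots: 4.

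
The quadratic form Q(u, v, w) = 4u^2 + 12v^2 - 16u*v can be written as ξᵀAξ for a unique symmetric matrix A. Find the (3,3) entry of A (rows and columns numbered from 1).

0

The coefficient of w^2 in Q is 0, and that is exactly A[3,3].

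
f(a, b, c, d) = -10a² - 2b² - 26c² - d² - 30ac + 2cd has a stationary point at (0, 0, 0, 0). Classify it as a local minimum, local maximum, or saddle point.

The Hessian at the origin is H = [[-20, 0, -30, 0], [0, -4, 0, 0], [-30, 0, -52, 2], [0, 0, 2, -2]].
Symmetric row and column elimination reduces H to a congruent diagonal form with pivots -20, -4, -7, -10/7.
So there are 4 negative pivots.
H is negative definite, so the origin is a strict local maximum.

local maximum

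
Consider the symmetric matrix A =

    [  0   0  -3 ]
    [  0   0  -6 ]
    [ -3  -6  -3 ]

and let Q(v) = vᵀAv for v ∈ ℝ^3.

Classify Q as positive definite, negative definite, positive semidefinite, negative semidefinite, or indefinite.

A is congruent to a diagonal matrix with 1 positive, 1 negative and 1 zero entries, so Q is indefinite.

indefinite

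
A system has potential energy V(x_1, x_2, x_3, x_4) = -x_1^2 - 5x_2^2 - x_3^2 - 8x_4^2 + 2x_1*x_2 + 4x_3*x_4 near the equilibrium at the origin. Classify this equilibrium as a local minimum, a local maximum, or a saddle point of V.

local maximum

The Hessian at the origin is H = [[-2, 2, 0, 0], [2, -10, 0, 0], [0, 0, -2, 4], [0, 0, 4, -16]].
An LDLᵀ factorisation of H has diagonal entries -2, -8, -2, -8.
That gives 4 negative pivots.
H is negative definite, so the origin is a strict local maximum.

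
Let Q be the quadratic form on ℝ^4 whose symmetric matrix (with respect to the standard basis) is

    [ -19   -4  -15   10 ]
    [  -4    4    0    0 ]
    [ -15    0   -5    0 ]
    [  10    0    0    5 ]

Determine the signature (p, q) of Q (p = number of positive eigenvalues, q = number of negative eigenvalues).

Row-reducing A symmetrically gives the diagonal entries -19, 92/19, 110/23, 5/11.
That gives 3 positive, 1 negative pivots.

(3, 1)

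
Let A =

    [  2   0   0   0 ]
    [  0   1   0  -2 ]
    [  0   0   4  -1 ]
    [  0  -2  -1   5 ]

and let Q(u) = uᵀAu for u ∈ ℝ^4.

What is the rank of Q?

4

Congruent diagonalization of A (simultaneous row and column reduction) yields pivots 2, 1, 4, 3/4.
Counting signs: 4 positive.
The rank is the number of nonzero pivots: 4.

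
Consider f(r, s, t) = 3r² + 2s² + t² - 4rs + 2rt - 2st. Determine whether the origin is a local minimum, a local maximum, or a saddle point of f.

The Hessian at the origin is H = [[6, -4, 2], [-4, 4, -2], [2, -2, 2]].
Applying the same elementary operations to the rows and columns of H produces a congruent diagonal matrix with entries 6, 4/3, 1.
Counting signs: 3 positive.
H is positive definite, so the origin is a strict local minimum.

local minimum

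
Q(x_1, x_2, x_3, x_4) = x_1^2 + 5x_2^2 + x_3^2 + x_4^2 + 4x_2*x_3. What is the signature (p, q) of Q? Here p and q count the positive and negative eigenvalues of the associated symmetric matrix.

The associated matrix is A = [[1, 0, 0, 0], [0, 5, 2, 0], [0, 2, 1, 0], [0, 0, 0, 1]].
Congruent diagonalization of A (simultaneous row and column reduction) yields pivots 1, 5, 1/5, 1.
So there are 4 positive pivots.

(4, 0)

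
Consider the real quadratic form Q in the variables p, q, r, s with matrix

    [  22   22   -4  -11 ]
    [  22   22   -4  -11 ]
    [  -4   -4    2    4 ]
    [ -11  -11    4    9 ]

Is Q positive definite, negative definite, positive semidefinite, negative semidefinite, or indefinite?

positive semidefinite

Symmetric row and column elimination reduces A to a congruent diagonal form with pivots 22, 0, 14/11, 5/14.
That gives 3 positive, 1 zero pivots.
Hence Q is positive semidefinite.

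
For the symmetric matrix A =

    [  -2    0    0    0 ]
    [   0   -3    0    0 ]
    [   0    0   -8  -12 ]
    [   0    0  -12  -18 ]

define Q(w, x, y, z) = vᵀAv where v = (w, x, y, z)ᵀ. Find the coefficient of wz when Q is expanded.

0

The coefficient of wz is A[1,4] + A[4,1] = 2·0 = 0.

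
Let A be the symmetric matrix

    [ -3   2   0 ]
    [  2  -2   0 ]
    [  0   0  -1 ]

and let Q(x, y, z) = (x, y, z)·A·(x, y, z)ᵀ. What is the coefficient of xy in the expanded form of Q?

4

The coefficient of xy is A[1,2] + A[2,1] = 2·2 = 4.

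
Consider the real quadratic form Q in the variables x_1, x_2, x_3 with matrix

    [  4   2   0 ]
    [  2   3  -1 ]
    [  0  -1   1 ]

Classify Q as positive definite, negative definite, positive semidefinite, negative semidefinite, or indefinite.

positive definite

Applying the same elementary operations to the rows and columns of A produces a congruent diagonal matrix with entries 4, 2, 1/2.
So there are 3 positive pivots.
Hence Q is positive definite.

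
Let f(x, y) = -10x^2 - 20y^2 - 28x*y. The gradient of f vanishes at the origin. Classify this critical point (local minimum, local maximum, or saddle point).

local maximum

The Hessian at the origin is H = [[-20, -28], [-28, -40]].
det H = -20·-40 − (-28)² = 16 > 0 and H[1,1] = -20 < 0, so H is negative definite.
Therefore the origin is a local maximum.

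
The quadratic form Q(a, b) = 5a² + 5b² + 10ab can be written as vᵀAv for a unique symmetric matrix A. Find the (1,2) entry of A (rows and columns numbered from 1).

The coefficient of a·b in Q is 10. For a symmetric A this equals A[1,2] + A[2,1] = 2·A[1,2].
So A[1,2] = 10/2 = 5.

5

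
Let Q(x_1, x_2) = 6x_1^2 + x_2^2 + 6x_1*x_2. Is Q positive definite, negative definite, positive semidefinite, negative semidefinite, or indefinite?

The symmetric matrix is A = [[6, 3], [3, 1]].
Congruent diagonalization of A (simultaneous row and column reduction) yields pivots 6, -1/2.
So there are 1 positive, 1 negative pivots.
Hence Q is indefinite.

indefinite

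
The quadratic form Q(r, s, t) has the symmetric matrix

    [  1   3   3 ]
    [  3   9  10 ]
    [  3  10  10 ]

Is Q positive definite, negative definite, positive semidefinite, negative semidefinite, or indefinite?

A is congruent to a diagonal matrix with 2 positive, 1 negative and 0 zero entries, so Q is indefinite.

indefinite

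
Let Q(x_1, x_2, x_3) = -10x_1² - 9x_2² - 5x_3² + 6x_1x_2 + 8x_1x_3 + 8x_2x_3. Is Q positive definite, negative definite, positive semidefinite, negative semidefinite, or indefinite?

The symmetric matrix is A = [[-10, 3, 4], [3, -9, 4], [4, 4, -5]].
Applying the same elementary operations to the rows and columns of A produces a congruent diagonal matrix with entries -10, -81/10, -5/81.
That gives 3 negative pivots.
Hence Q is negative definite.

negative definite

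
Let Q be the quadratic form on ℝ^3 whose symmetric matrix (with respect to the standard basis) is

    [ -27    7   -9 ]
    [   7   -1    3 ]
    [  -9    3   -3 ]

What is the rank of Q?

An LDLᵀ factorisation of A has diagonal entries -27, 22/27, -6/11.
So there are 1 positive, 2 negative pivots.
The rank is the number of nonzero pivots: 3.

3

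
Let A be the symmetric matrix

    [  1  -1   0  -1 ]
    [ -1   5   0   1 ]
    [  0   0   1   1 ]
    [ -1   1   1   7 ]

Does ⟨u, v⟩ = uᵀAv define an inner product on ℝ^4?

yes

Applying the same elementary operations to the rows and columns of A produces a congruent diagonal matrix with entries 1, 4, 1, 5.
That gives 4 positive pivots.
Hence Q is positive definite.
⟨·,·⟩ is an inner product exactly when A is positive definite.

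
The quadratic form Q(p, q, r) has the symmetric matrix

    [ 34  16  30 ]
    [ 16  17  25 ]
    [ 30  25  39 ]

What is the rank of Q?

Row-reducing A symmetrically gives the diagonal entries 34, 161/17, 4/161.
That gives 3 positive pivots.
The rank is the number of nonzero pivots: 3.

3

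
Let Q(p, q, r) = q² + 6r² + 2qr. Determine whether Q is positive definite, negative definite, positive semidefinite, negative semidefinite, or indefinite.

positive semidefinite

The associated matrix is A = [[0, 0, 0], [0, 1, 1], [0, 1, 6]].
Row-reducing A symmetrically gives the diagonal entries 0, 1, 5.
So there are 2 positive, 1 zero pivots.
Hence Q is positive semidefinite.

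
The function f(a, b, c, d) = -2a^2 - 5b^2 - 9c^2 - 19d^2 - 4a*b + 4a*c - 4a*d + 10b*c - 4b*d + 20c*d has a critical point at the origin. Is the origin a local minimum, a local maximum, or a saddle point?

local maximum

The Hessian at the origin is H = [[-4, -4, 4, -4], [-4, -10, 10, -4], [4, 10, -18, 20], [-4, -4, 20, -38]].
Applying the same elementary operations to the rows and columns of H produces a congruent diagonal matrix with entries -4, -6, -8, -2.
That gives 4 negative pivots.
H is negative definite, so the origin is a strict local maximum.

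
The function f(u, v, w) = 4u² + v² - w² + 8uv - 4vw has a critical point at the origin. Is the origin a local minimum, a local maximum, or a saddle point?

The Hessian at the origin is H = [[8, 8, 0], [8, 2, -4], [0, -4, -2]].
Congruent diagonalization of H (simultaneous row and column reduction) yields pivots 8, -6, 2/3.
That gives 2 positive, 1 negative pivots.
H is indefinite, so the origin is a saddle point.

saddle point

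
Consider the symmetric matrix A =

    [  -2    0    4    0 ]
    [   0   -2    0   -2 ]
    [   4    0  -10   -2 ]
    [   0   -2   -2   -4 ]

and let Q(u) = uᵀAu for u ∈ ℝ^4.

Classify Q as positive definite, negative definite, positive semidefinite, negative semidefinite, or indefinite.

negative semidefinite

Row-reducing A symmetrically gives the diagonal entries -2, -2, -2, 0.
So there are 3 negative, 1 zero pivots.
Hence Q is negative semidefinite.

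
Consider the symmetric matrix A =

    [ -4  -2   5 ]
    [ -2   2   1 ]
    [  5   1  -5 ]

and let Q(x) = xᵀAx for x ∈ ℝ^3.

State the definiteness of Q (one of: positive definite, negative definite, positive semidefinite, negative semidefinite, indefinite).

indefinite

Applying the same elementary operations to the rows and columns of A produces a congruent diagonal matrix with entries -4, 3, 1/2.
That gives 2 positive, 1 negative pivots.
Hence Q is indefinite.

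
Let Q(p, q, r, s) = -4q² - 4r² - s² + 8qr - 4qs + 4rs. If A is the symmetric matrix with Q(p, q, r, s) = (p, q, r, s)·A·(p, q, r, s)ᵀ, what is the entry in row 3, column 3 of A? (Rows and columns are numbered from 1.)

The coefficient of r² in Q is -4, and that is exactly A[3,3].

-4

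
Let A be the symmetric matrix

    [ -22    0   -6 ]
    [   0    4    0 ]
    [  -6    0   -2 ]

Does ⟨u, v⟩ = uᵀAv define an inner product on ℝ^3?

An LDLᵀ factorisation of A has diagonal entries -22, 4, -4/11.
That gives 1 positive, 2 negative pivots.
Hence Q is indefinite.
⟨·,·⟩ is an inner product exactly when A is positive definite.

no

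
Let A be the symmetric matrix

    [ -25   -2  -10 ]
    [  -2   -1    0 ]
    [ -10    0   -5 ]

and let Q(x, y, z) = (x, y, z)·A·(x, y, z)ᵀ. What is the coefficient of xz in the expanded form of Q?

The coefficient of xz is A[1,3] + A[3,1] = 2·(-10) = -20.

-20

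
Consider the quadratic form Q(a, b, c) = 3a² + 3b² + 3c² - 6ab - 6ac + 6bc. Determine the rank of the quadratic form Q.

The associated matrix is A = [[3, -3, -3], [-3, 3, 3], [-3, 3, 3]].
Row-reducing A symmetrically gives the diagonal entries 3, 0, 0.
So there are 1 positive, 2 zero pivots.
The rank is the number of nonzero pivots: 1.

1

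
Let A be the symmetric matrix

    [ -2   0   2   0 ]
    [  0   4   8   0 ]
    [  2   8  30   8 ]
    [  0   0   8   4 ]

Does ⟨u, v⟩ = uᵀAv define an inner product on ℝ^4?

no

Row-reducing A symmetrically gives the diagonal entries -2, 4, 16, 0.
Counting signs: 2 positive, 1 negative, 1 zero.
Hence Q is indefinite.
⟨·,·⟩ is an inner product exactly when A is positive definite.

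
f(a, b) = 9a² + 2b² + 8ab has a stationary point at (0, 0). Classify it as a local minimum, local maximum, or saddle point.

The Hessian at the origin is H = [[18, 8], [8, 4]].
det H = 18·4 − (8)² = 8 > 0 and H[1,1] = 18 > 0, so H is positive definite.
Therefore the origin is a local minimum.

local minimum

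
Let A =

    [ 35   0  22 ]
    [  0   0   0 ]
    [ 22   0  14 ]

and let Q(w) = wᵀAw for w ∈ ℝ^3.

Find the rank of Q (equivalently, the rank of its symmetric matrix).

2

Row-reducing A symmetrically gives the diagonal entries 35, 0, 6/35.
That gives 2 positive, 1 zero pivots.
The rank is the number of nonzero pivots: 2.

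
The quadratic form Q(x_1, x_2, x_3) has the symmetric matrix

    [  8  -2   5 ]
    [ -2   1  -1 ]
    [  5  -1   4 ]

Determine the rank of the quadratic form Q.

3

Row-reducing A symmetrically gives the diagonal entries 8, 1/2, 3/4.
Counting signs: 3 positive.
The rank is the number of nonzero pivots: 3.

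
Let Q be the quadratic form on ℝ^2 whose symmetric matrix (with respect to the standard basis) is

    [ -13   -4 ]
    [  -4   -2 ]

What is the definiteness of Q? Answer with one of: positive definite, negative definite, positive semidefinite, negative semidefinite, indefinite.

For the 2×2 matrix [[-13, -4], [-4, -2]]: det = -13·-2 − (-4)² = 10, trace = -15.
det > 0 so both eigenvalues share the sign of the trace; trace = -15 < 0 ⇒ both negative.

negative definite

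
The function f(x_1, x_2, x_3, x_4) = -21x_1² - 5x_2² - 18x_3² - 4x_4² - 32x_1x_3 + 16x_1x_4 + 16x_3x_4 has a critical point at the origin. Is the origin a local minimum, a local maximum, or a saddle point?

The Hessian at the origin is H = [[-42, 0, -32, 16], [0, -10, 0, 0], [-32, 0, -36, 16], [16, 0, 16, -8]].
Symmetric row and column elimination reduces H to a congruent diagonal form with pivots -42, -10, -244/21, -40/61.
That gives 4 negative pivots.
H is negative definite, so the origin is a strict local maximum.

local maximum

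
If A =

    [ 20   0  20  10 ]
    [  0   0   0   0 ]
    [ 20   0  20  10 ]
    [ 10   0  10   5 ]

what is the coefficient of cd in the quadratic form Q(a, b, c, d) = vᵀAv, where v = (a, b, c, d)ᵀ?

The coefficient of cd is A[3,4] + A[4,3] = 2·10 = 20.

20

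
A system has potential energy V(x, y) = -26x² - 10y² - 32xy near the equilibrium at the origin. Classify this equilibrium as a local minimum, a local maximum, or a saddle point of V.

local maximum

The Hessian at the origin is H = [[-52, -32], [-32, -20]].
det H = -52·-20 − (-32)² = 16 > 0 and H[1,1] = -52 < 0, so H is negative definite.
Therefore the origin is a local maximum.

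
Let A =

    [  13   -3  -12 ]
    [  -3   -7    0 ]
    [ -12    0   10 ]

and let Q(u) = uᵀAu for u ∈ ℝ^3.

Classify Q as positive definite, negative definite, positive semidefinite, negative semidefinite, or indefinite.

Applying the same elementary operations to the rows and columns of A produces a congruent diagonal matrix with entries 13, -100/13, -2/25.
That gives 1 positive, 2 negative pivots.
Hence Q is indefinite.

indefinite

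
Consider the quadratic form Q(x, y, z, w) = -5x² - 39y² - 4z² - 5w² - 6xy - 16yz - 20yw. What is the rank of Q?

4

Write A = [[-5, -3, 0, 0], [-3, -39, -8, -10], [0, -8, -4, 0], [0, -10, 0, -5]].
Congruent diagonalization of A (simultaneous row and column reduction) yields pivots -5, -186/5, -212/93, -15/53.
Counting signs: 4 negative.
The rank is the number of nonzero pivots: 4.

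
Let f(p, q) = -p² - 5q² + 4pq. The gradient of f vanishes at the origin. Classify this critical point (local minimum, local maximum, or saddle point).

local maximum

The Hessian at the origin is H = [[-2, 4], [4, -10]].
det H = -2·-10 − (4)² = 4 > 0 and H[1,1] = -2 < 0, so H is negative definite.
Therefore the origin is a local maximum.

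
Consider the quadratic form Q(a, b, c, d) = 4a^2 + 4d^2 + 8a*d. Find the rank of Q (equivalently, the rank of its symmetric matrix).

The associated matrix is A = [[4, 0, 0, 4], [0, 0, 0, 0], [0, 0, 0, 0], [4, 0, 0, 4]].
Congruent diagonalization of A (simultaneous row and column reduction) yields pivots 4, 0, 0, 0.
So there are 1 positive, 3 zero pivots.
The rank is the number of nonzero pivots: 1.

1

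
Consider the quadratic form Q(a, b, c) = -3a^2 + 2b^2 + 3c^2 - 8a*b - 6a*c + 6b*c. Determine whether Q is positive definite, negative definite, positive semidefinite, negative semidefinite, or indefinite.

indefinite

The associated matrix is A = [[-3, -4, -3], [-4, 2, 3], [-3, 3, 3]].
Symmetric row and column elimination reduces A to a congruent diagonal form with pivots -3, 22/3, -15/22.
That gives 1 positive, 2 negative pivots.
Hence Q is indefinite.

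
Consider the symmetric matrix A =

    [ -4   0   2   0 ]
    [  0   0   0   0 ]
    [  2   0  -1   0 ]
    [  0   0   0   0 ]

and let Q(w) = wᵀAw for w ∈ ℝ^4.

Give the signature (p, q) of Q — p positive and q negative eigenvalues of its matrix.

(0, 1)

Applying the same elementary operations to the rows and columns of A produces a congruent diagonal matrix with entries -4, 0, 0, 0.
Counting signs: 1 negative, 3 zero.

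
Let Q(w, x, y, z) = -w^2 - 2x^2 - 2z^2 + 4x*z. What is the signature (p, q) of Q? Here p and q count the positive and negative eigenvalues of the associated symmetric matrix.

(0, 2)

The associated matrix is A = [[-1, 0, 0, 0], [0, -2, 0, 2], [0, 0, 0, 0], [0, 2, 0, -2]].
Applying the same elementary operations to the rows and columns of A produces a congruent diagonal matrix with entries -1, -2, 0, 0.
Counting signs: 2 negative, 2 zero.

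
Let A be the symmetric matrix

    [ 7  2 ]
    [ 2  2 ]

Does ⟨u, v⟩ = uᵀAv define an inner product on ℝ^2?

yes

Leading principal minors: Δ_1 = 7, Δ_2 = 10.
All leading principal minors are positive, so by Sylvester's criterion Q is positive definite.
⟨·,·⟩ is an inner product exactly when A is positive definite.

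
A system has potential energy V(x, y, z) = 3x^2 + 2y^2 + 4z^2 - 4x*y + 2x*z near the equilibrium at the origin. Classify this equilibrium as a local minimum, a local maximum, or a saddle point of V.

The Hessian at the origin is H = [[6, -4, 2], [-4, 4, 0], [2, 0, 8]].
Congruent diagonalization of H (simultaneous row and column reduction) yields pivots 6, 4/3, 6.
That gives 3 positive pivots.
H is positive definite, so the origin is a strict local minimum.

local minimum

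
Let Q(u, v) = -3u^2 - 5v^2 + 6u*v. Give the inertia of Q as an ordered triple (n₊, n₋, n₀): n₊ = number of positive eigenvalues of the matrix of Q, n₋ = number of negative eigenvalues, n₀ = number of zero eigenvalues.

The symmetric matrix is A = [[-3, 3], [3, -5]].
Congruent diagonalization of A (simultaneous row and column reduction) yields pivots -3, -2.
That gives 2 negative pivots.

(0, 2, 0)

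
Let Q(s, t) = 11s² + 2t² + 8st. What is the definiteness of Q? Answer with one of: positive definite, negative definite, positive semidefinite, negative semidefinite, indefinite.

positive definite

The symmetric matrix of Q is [[11, 4], [4, 2]].
For the 2×2 matrix [[11, 4], [4, 2]]: det = 11·2 − (4)² = 6, trace = 13.
det > 0 so both eigenvalues share the sign of the trace; trace = 13 > 0 ⇒ both positive.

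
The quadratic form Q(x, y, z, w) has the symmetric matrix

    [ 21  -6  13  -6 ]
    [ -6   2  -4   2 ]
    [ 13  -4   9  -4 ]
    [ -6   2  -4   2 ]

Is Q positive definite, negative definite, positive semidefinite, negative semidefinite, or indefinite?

positive semidefinite

Applying the same elementary operations to the rows and columns of A produces a congruent diagonal matrix with entries 21, 2/7, 2/3, 0.
So there are 3 positive, 1 zero pivots.
Hence Q is positive semidefinite.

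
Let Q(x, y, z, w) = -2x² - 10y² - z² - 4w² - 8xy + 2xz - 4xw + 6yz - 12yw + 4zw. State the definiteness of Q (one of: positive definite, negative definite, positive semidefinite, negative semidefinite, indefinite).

negative semidefinite

The associated matrix is A = [[-2, -4, 1, -2], [-4, -10, 3, -6], [1, 3, -1, 2], [-2, -6, 2, -4]].
Applying the same elementary operations to the rows and columns of A produces a congruent diagonal matrix with entries -2, -2, 0, 0.
So there are 2 negative, 2 zero pivots.
Hence Q is negative semidefinite.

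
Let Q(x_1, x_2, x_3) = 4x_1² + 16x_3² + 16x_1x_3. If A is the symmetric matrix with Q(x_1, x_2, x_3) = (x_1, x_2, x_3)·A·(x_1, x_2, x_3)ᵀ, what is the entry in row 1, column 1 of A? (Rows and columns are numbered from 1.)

The coefficient of x_1² in Q is 4, and that is exactly A[1,1].

4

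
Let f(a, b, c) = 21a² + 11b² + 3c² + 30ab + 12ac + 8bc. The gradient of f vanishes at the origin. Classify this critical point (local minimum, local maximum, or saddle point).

The Hessian at the origin is H = [[42, 30, 12], [30, 22, 8], [12, 8, 6]].
Congruent diagonalization of H (simultaneous row and column reduction) yields pivots 42, 4/7, 2.
Counting signs: 3 positive.
H is positive definite, so the origin is a strict local minimum.

local minimum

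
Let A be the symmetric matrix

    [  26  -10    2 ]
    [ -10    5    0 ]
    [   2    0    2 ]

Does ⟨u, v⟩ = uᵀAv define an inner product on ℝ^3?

Applying the same elementary operations to the rows and columns of A produces a congruent diagonal matrix with entries 26, 15/13, 4/3.
That gives 3 positive pivots.
Hence Q is positive definite.
⟨·,·⟩ is an inner product exactly when A is positive definite.

yes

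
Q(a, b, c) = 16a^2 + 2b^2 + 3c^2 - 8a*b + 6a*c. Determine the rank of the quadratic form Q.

3

The symmetric matrix is A = [[16, -4, 3], [-4, 2, 0], [3, 0, 3]].
Applying the same elementary operations to the rows and columns of A produces a congruent diagonal matrix with entries 16, 1, 15/8.
That gives 3 positive pivots.
The rank is the number of nonzero pivots: 3.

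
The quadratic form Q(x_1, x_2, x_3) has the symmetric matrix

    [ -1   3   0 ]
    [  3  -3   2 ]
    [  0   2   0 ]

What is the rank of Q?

3

Symmetric row and column elimination reduces A to a congruent diagonal form with pivots -1, 6, -2/3.
Counting signs: 1 positive, 2 negative.
The rank is the number of nonzero pivots: 3.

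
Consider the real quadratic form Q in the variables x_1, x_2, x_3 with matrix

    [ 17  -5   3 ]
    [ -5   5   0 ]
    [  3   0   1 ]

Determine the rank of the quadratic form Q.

Row-reducing A symmetrically gives the diagonal entries 17, 60/17, 1/4.
Counting signs: 3 positive.
The rank is the number of nonzero pivots: 3.

3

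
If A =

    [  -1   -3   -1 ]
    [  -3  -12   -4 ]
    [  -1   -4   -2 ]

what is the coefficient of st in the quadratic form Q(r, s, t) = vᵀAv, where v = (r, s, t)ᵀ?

The coefficient of st is A[2,3] + A[3,2] = 2·(-4) = -8.

-8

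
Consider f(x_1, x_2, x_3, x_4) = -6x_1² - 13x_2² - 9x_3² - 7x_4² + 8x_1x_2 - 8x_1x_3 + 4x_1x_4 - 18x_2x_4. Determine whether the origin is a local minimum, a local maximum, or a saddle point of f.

The Hessian at the origin is H = [[-12, 8, -8, 4], [8, -26, 0, -18], [-8, 0, -18, 0], [4, -18, 0, -14]].
Symmetric row and column elimination reduces H to a congruent diagonal form with pivots -12, -62/3, -350/31, -8/7.
So there are 4 negative pivots.
H is negative definite, so the origin is a strict local maximum.

local maximum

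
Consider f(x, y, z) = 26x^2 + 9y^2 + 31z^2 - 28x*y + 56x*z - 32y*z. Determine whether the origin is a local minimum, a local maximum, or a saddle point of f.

The Hessian at the origin is H = [[52, -28, 56], [-28, 18, -32], [56, -32, 62]].
Applying the same elementary operations to the rows and columns of H produces a congruent diagonal matrix with entries 52, 38/13, 10/19.
That gives 3 positive pivots.
H is positive definite, so the origin is a strict local minimum.

local minimum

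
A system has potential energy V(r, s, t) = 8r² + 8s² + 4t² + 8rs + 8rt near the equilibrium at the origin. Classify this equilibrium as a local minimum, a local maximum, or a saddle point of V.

The Hessian at the origin is H = [[16, 8, 8], [8, 16, 0], [8, 0, 8]].
Applying the same elementary operations to the rows and columns of H produces a congruent diagonal matrix with entries 16, 12, 8/3.
That gives 3 positive pivots.
H is positive definite, so the origin is a strict local minimum.

local minimum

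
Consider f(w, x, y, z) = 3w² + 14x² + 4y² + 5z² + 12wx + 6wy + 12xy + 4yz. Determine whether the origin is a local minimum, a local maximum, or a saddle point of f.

The Hessian at the origin is H = [[6, 12, 6, 0], [12, 28, 12, 0], [6, 12, 8, 4], [0, 0, 4, 10]].
An LDLᵀ factorisation of H has diagonal entries 6, 4, 2, 2.
So there are 4 positive pivots.
H is positive definite, so the origin is a strict local minimum.

local minimum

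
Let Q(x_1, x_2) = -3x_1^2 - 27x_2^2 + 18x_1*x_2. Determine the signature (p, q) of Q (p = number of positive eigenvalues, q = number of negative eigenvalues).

Write A = [[-3, 9], [9, -27]].
Symmetric row and column elimination reduces A to a congruent diagonal form with pivots -3, 0.
That gives 1 negative, 1 zero pivots.

(0, 1)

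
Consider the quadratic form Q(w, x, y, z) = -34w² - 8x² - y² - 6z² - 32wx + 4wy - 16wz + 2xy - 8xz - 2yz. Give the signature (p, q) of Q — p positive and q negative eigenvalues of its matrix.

The associated matrix is A = [[-34, -16, 2, -8], [-16, -8, 1, -4], [2, 1, -1, -1], [-8, -4, -1, -6]].
Applying the same elementary operations to the rows and columns of A produces a congruent diagonal matrix with entries -34, -8/17, -7/8, -10/7.
So there are 4 negative pivots.

(0, 4)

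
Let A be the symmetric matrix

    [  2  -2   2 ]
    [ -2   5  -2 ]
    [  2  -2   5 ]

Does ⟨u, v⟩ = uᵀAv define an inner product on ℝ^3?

yes

Leading principal minors: Δ_1 = 2, Δ_2 = 6, Δ_3 = 18.
All leading principal minors are positive, so by Sylvester's criterion Q is positive definite.
⟨·,·⟩ is an inner product exactly when A is positive definite.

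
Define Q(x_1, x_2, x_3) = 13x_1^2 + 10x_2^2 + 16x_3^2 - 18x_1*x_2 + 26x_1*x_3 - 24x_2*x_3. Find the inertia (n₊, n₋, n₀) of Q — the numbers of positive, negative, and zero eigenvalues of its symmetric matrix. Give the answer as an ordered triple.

Write A = [[13, -9, 13], [-9, 10, -12], [13, -12, 16]].
Applying the same elementary operations to the rows and columns of A produces a congruent diagonal matrix with entries 13, 49/13, 30/49.
So there are 3 positive pivots.

(3, 0, 0)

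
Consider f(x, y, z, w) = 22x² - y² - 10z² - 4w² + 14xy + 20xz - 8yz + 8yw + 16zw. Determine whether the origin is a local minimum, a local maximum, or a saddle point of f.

saddle point

The Hessian at the origin is H = [[44, 14, 20, 0], [14, -2, -8, 8], [20, -8, -20, 16], [0, 8, 16, -8]].
Congruent diagonalization of H (simultaneous row and column reduction) yields pivots 44, -71/11, 204/71, 40/51.
Counting signs: 3 positive, 1 negative.
H is indefinite, so the origin is a saddle point.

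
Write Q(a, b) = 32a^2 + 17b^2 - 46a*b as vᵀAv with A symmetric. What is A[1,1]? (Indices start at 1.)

The coefficient of a^2 in Q is 32, and that is exactly A[1,1].

32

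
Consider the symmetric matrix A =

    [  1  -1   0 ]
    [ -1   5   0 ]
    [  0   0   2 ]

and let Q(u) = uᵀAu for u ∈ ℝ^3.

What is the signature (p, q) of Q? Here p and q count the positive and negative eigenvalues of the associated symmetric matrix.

(3, 0)

Row-reducing A symmetrically gives the diagonal entries 1, 4, 2.
Counting signs: 3 positive.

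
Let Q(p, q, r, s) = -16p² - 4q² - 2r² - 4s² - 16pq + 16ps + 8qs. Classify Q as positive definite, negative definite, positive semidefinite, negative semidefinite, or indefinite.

negative semidefinite

The symmetric matrix is A = [[-16, -8, 0, 8], [-8, -4, 0, 4], [0, 0, -2, 0], [8, 4, 0, -4]].
Symmetric row and column elimination reduces A to a congruent diagonal form with pivots -16, 0, -2, 0.
So there are 2 negative, 2 zero pivots.
Hence Q is negative semidefinite.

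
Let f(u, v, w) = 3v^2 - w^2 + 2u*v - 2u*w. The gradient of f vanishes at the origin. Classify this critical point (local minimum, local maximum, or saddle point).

The Hessian at the origin is H = [[0, 2, -2], [2, 6, 0], [-2, 0, -2]].
H is indefinite, so the origin is a saddle point.

saddle point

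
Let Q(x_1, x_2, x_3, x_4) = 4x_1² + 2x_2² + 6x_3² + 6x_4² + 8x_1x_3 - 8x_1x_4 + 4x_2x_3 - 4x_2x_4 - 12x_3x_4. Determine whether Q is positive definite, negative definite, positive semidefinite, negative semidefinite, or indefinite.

The symmetric matrix is A = [[4, 0, 4, -4], [0, 2, 2, -2], [4, 2, 6, -6], [-4, -2, -6, 6]].
Row-reducing A symmetrically gives the diagonal entries 4, 2, 0, 0.
Counting signs: 2 positive, 2 zero.
Hence Q is positive semidefinite.

positive semidefinite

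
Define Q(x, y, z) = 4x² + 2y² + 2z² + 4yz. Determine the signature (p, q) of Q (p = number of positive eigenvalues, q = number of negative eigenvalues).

(2, 0)

Write A = [[4, 0, 0], [0, 2, 2], [0, 2, 2]].
Row-reducing A symmetrically gives the diagonal entries 4, 2, 0.
That gives 2 positive, 1 zero pivots.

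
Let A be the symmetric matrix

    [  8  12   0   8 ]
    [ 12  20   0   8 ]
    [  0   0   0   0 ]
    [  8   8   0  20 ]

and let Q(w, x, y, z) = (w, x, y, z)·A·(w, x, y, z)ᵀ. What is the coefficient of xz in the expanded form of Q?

The coefficient of xz is A[2,4] + A[4,2] = 2·8 = 16.

16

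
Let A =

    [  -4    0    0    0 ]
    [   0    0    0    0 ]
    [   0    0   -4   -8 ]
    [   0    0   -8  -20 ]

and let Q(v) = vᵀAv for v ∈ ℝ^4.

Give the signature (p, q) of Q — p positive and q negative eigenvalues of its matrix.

Symmetric row and column elimination reduces A to a congruent diagonal form with pivots -4, 0, -4, -4.
Counting signs: 3 negative, 1 zero.

(0, 3)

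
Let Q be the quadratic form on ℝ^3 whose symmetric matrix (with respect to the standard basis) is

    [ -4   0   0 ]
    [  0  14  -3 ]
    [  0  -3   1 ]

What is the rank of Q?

3

Congruent diagonalization of A (simultaneous row and column reduction) yields pivots -4, 14, 5/14.
So there are 2 positive, 1 negative pivots.
The rank is the number of nonzero pivots: 3.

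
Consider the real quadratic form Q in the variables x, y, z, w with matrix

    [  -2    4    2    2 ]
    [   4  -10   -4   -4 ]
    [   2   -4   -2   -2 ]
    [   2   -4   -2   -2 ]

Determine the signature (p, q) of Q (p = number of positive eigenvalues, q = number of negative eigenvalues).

Congruent diagonalization of A (simultaneous row and column reduction) yields pivots -2, -2, 0, 0.
That gives 2 negative, 2 zero pivots.

(0, 2)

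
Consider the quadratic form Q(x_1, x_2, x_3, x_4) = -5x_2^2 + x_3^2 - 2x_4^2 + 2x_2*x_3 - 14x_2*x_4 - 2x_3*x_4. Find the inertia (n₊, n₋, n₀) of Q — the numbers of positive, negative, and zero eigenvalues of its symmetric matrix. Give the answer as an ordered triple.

The associated matrix is A = [[0, 0, 0, 0], [0, -5, 1, -7], [0, 1, 1, -1], [0, -7, -1, -2]].
Applying the same elementary operations to the rows and columns of A produces a congruent diagonal matrix with entries 0, -5, 6/5, 3.
Counting signs: 2 positive, 1 negative, 1 zero.

(2, 1, 1)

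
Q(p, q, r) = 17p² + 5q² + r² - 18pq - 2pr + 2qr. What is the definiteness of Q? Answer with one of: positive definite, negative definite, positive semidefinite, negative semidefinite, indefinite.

The associated matrix is A = [[17, -9, -1], [-9, 5, 1], [-1, 1, 1]].
Symmetric row and column elimination reduces A to a congruent diagonal form with pivots 17, 4/17, 0.
Counting signs: 2 positive, 1 zero.
Hence Q is positive semidefinite.

positive semidefinite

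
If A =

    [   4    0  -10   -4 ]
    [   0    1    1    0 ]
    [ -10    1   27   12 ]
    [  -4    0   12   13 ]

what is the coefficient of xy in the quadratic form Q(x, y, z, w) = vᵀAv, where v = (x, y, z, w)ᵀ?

The coefficient of xy is A[1,2] + A[2,1] = 2·0 = 0.

0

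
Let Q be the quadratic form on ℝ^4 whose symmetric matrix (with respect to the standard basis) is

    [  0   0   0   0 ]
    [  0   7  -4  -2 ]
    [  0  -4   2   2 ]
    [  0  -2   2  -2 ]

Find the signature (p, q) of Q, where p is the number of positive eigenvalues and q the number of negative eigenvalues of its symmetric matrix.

(1, 1)

Congruent diagonalization of A (simultaneous row and column reduction) yields pivots 0, 7, -2/7, 0.
Counting signs: 1 positive, 1 negative, 2 zero.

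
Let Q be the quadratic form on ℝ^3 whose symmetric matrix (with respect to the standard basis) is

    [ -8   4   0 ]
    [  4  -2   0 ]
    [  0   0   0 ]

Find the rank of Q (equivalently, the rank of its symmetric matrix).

Symmetric row and column elimination reduces A to a congruent diagonal form with pivots -8, 0, 0.
That gives 1 negative, 2 zero pivots.
The rank is the number of nonzero pivots: 1.

1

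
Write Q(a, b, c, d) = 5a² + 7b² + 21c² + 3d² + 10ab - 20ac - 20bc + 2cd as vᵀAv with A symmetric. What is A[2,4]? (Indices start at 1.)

0

The coefficient of b·d in Q is 0. For a symmetric A this equals A[2,4] + A[4,2] = 2·A[2,4].
So A[2,4] = 0/2 = 0.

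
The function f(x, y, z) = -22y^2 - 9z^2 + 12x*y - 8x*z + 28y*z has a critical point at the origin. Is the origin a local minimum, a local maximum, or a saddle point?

The Hessian at the origin is H = [[0, 12, -8], [12, -44, 28], [-8, 28, -18]].
H is indefinite, so the origin is a saddle point.

saddle point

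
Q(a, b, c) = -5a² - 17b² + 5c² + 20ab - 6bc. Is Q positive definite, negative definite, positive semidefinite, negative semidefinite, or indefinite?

indefinite

Write A = [[-5, 10, 0], [10, -17, -3], [0, -3, 5]].
Congruent diagonalization of A (simultaneous row and column reduction) yields pivots -5, 3, 2.
So there are 2 positive, 1 negative pivots.
Hence Q is indefinite.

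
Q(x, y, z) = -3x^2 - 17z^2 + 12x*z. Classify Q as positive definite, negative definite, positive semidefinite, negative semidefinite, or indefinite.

The symmetric matrix is A = [[-3, 0, 6], [0, 0, 0], [6, 0, -17]].
Row-reducing A symmetrically gives the diagonal entries -3, 0, -5.
Counting signs: 2 negative, 1 zero.
Hence Q is negative semidefinite.

negative semidefinite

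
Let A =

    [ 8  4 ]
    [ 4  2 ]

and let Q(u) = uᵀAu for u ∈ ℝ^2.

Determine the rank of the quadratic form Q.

1

Symmetric row and column elimination reduces A to a congruent diagonal form with pivots 8, 0.
Counting signs: 1 positive, 1 zero.
The rank is the number of nonzero pivots: 1.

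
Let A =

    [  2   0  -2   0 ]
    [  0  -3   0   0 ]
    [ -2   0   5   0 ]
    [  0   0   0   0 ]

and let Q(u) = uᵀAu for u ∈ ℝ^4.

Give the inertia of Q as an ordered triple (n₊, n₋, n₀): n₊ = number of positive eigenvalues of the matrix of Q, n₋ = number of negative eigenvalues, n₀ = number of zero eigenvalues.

(2, 1, 1)

Applying the same elementary operations to the rows and columns of A produces a congruent diagonal matrix with entries 2, -3, 3, 0.
So there are 2 positive, 1 negative, 1 zero pivots.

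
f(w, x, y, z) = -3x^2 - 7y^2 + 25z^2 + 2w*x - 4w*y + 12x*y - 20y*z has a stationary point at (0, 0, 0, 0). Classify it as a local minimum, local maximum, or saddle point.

saddle point

The Hessian at the origin is H = [[0, 2, -4, 0], [2, -6, 12, 0], [-4, 12, -14, -20], [0, 0, -20, 50]].
H is indefinite, so the origin is a saddle point.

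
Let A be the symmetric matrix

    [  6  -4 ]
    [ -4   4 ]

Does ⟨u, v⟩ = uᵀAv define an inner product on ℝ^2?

Leading principal minors: Δ_1 = 6, Δ_2 = 8.
All leading principal minors are positive, so by Sylvester's criterion Q is positive definite.
⟨·,·⟩ is an inner product exactly when A is positive definite.

yes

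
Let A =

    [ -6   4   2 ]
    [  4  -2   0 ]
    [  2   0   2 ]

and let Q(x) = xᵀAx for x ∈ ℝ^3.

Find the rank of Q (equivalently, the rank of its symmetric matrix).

2

Applying the same elementary operations to the rows and columns of A produces a congruent diagonal matrix with entries -6, 2/3, 0.
Counting signs: 1 positive, 1 negative, 1 zero.
The rank is the number of nonzero pivots: 2.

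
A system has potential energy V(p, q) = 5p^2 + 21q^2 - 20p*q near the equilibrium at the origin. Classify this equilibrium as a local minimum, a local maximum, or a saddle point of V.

local minimum

The Hessian at the origin is H = [[10, -20], [-20, 42]].
det H = 10·42 − (-20)² = 20 > 0 and H[1,1] = 10 > 0, so H is positive definite.
Therefore the origin is a local minimum.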